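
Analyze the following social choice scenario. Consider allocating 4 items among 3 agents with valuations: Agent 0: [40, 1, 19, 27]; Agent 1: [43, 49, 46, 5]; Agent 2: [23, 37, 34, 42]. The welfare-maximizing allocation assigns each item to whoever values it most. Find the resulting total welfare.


Step 1: For each item, find the maximum value among all agents.
Step 2: Item 0 -> Agent 1 (value 43)
Step 3: Item 1 -> Agent 1 (value 49)
Step 4: Item 2 -> Agent 1 (value 46)
Step 5: Item 3 -> Agent 2 (value 42)
Step 6: Total welfare = 43 + 49 + 46 + 42 = 180

180


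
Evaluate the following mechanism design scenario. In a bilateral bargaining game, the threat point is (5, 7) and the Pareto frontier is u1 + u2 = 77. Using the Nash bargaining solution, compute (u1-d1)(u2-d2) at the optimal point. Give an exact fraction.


Step 1: The Nash solution splits surplus symmetrically above the disagreement point
Step 2: u1 = (total + d1 - d2)/2 = (77 + 5 - 7)/2 = 75/2
Step 3: u2 = (total - d1 + d2)/2 = (77 - 5 + 7)/2 = 79/2
Step 4: Nash product = (75/2 - 5) * (79/2 - 7)
Step 5: = 65/2 * 65/2 = 4225/4

4225/4


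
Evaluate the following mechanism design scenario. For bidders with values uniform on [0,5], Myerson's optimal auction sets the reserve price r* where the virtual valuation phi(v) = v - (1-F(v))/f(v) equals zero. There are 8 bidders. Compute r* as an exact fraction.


Step 1: For U[0,5], F(v) = v/5 and f(v) = 1/5
Step 2: phi(v) = v - (1 - v/5)/(1/5) = v - (5 - v) = 2v - 5
Step 3: Set phi(r*) = 0: 2r* - 5 = 0
Step 4: r* = 5/2 (the number of bidders n = 8 does not enter)

5/2


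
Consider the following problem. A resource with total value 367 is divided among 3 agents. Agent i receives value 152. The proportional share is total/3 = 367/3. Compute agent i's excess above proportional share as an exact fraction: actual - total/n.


Step 1: Proportional share = 367/3
Step 2: Agent's actual allocation = 152
Step 3: Excess = 152 - 367/3 = 89/3

89/3


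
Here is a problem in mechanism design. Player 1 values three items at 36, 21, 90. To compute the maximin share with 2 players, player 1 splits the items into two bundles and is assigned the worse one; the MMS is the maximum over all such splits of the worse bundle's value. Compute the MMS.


Step 1: Item values = 36, 21, 90
Step 2: Enumerate all 2-bundle partitions and take the smaller bundle:
  Partition 1: {36} vs {21,90} -> bundles 36, 111; min = 36
  Partition 2: {21} vs {36,90} -> bundles 21, 126; min = 21
  Partition 3: {90} vs {36,21} -> bundles 90, 57; min = 57
Step 3: MMS = max(36, 21, 57) = 57

57


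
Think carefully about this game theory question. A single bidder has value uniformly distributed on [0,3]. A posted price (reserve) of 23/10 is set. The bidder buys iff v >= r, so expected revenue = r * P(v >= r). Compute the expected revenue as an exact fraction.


Step 1: Posted price r = 23/10, value support [0,3]
Step 2: P(v >= r) = (3 - 23/10)/3 = 7/30
Step 3: Expected revenue = r * P(v >= r) = 23/10 * 7/30
Step 4: Revenue = 161/300

161/300


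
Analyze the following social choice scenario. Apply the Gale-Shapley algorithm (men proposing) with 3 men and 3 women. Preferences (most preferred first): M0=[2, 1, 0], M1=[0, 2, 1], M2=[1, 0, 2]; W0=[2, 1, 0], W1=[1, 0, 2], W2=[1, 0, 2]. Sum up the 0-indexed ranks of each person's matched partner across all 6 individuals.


Step 1: Run Gale-Shapley (men propose, women hold best offer):
  M0 proposes to W2; she accepts
  M1 proposes to W0; she accepts
  M2 proposes to W1; she accepts
Step 2: Final matching: W0-M1, W1-M2, W2-M0
Step 3: 0-indexed ranks (man's rank of his match, then woman's): 0 + 1 + 0 + 2 + 0 + 1
Step 4: Total rank sum = 4

4


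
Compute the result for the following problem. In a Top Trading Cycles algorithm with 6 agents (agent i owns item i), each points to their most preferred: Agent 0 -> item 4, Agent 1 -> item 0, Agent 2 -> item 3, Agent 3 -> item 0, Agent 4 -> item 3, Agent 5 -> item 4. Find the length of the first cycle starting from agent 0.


Step 1: Trace the pointer graph from agent 0: 0 -> 4 -> 3 -> 0
Step 2: A cycle is detected when we revisit agent 0
Step 3: The cycle is: 0 -> 4 -> 3 -> 0
Step 4: Cycle length = 3

3


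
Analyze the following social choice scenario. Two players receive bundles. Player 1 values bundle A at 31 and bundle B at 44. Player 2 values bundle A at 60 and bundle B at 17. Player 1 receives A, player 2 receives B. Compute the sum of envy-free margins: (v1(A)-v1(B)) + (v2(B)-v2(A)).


Step 1: Player 1's margin = v1(A) - v1(B) = 31 - 44 = -13
Step 2: Player 2's margin = v2(B) - v2(A) = 17 - 60 = -43
Step 3: Total margin = -13 + -43 = -56

-56


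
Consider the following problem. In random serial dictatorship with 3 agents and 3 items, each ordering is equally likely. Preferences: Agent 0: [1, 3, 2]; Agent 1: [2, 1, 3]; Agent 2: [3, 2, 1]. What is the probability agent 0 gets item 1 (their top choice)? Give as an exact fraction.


Step 1: Agent 0 wants item 1
Step 2: There are 6 possible orderings of agents
Step 3: In 6 orderings, agent 0 gets item 1
Step 4: Probability = 6/6 = 1

1


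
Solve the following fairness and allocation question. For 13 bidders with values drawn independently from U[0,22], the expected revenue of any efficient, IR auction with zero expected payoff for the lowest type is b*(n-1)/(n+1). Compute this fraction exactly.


Step 1: By Revenue Equivalence, expected revenue = b*(n-1)/(n+1)
Step 2: Substituting n = 13, b = 22
Step 3: Revenue = 22*(13-1)/(13+1) = 22*12/14
Step 4: Revenue = 264/14 = 132/7

132/7


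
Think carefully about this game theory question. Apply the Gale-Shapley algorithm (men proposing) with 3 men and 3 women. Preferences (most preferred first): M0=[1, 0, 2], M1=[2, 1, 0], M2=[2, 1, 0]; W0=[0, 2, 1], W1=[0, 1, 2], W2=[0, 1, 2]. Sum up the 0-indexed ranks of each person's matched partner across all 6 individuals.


Step 1: Run Gale-Shapley (men propose, women hold best offer):
  M0 proposes to W1; she accepts
  M1 proposes to W2; she accepts
  M2 proposes to W2; rejected
  M2 proposes to W1; rejected
  M2 proposes to W0; she accepts
Step 2: Final matching: W0-M2, W1-M0, W2-M1
Step 3: 0-indexed ranks (man's rank of his match, then woman's): 2 + 1 + 0 + 0 + 0 + 1
Step 4: Total rank sum = 4

4


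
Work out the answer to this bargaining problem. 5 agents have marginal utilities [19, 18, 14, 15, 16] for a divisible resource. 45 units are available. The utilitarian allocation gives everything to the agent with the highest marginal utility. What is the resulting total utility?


Step 1: The marginal utilities are [19, 18, 14, 15, 16]
Step 2: The highest marginal utility is 19
Step 3: All 45 units go to that agent
Step 4: Total utility = 19 * 45 = 855

855


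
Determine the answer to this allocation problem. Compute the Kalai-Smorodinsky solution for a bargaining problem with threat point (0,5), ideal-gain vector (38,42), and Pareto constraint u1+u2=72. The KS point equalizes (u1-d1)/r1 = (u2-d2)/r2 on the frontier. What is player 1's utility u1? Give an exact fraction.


Step 1: At the KS point, (u1-d1)/r1 = (u2-d2)/r2 = t and u1+u2 = 72
Step 2: u1 = d1 + r1*t and u2 = d2 + r2*t, so (d1 + r1*t) + (d2 + r2*t) = 72
Step 3: t = (72 - 0 - 5)/(38 + 42) = 67/80
Step 4: u1 = d1 + r1*t = 0 + 38 * 67/80 = 1273/40
Step 5: (Check: u2 = d2 + r2*t = 1607/40; u1+u2 = 1273/40 + 1607/40 = 72, on the frontier.)

1273/40


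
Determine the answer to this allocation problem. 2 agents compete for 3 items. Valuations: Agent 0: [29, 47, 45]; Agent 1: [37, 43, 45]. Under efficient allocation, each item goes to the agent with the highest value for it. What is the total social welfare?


Step 1: For each item, find the maximum value among all agents.
Step 2: Item 0 -> Agent 1 (value 37)
Step 3: Item 1 -> Agent 0 (value 47)
Step 4: Item 2 -> Agent 0 (value 45)
Step 5: Total welfare = 37 + 47 + 45 = 129

129


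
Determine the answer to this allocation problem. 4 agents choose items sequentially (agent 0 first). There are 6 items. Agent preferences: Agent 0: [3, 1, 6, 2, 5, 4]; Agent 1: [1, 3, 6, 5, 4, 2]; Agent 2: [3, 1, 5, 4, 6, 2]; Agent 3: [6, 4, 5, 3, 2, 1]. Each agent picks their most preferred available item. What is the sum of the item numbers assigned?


Step 1: Agent 0 picks item 3
Step 2: Agent 1 picks item 1
Step 3: Agent 2 picks item 5
Step 4: Agent 3 picks item 6
Step 5: Sum = 3 + 1 + 5 + 6 = 15

15


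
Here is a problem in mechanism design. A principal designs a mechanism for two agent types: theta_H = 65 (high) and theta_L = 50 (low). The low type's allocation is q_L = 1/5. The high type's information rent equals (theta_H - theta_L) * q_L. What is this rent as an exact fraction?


Step 1: theta_H - theta_L = 65 - 50 = 15
Step 2: Information rent = (theta_H - theta_L) * q_L
Step 3: = 15 * 1/5
Step 4: = 3

3


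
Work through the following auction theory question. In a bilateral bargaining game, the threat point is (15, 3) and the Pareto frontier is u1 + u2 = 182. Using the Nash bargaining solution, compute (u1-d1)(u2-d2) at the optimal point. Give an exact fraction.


Step 1: The Nash solution splits surplus symmetrically above the disagreement point
Step 2: u1 = (total + d1 - d2)/2 = (182 + 15 - 3)/2 = 97
Step 3: u2 = (total - d1 + d2)/2 = (182 - 15 + 3)/2 = 85
Step 4: Nash product = (97 - 15) * (85 - 3)
Step 5: = 82 * 82 = 6724

6724


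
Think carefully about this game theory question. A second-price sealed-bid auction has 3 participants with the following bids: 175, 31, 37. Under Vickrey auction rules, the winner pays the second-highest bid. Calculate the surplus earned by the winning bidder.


Step 1: Sort bids in descending order: 175, 37, 31
Step 2: The winning bid is the highest: 175
Step 3: The payment equals the second-highest bid: 37
Step 4: Surplus = winner's bid - payment = 175 - 37 = 138

138


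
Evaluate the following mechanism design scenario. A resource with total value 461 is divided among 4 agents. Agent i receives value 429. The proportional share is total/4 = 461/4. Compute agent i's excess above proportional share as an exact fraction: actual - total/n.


Step 1: Proportional share = 461/4
Step 2: Agent's actual allocation = 429
Step 3: Excess = 429 - 461/4 = 1255/4

1255/4


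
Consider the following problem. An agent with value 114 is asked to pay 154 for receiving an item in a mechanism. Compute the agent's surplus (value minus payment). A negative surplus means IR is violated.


Step 1: Surplus = value - payment = 114 - 154 = -40
Step 2: IR is violated (surplus < 0)

-40


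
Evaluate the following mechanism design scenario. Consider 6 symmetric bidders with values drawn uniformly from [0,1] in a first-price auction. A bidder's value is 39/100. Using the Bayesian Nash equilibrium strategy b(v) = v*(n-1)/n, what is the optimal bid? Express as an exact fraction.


Step 1: The symmetric BNE bidding function is b(v) = v * (n-1) / n
Step 2: Substitute v = 39/100 and n = 6
Step 3: b = 39/100 * 5/6
Step 4: b = 13/40

13/40


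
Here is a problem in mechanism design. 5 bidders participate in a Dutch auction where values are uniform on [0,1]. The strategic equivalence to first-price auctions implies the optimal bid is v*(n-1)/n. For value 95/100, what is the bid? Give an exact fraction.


Step 1: Dutch auctions are strategically equivalent to first-price auctions
Step 2: The equilibrium bid is b(v) = v*(n-1)/n
Step 3: b = 19/20 * 4/5
Step 4: b = 19/25

19/25


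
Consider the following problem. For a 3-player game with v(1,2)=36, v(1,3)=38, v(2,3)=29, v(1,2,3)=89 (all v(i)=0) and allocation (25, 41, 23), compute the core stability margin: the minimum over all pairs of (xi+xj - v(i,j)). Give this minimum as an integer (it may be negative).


Step 1: Slack for coalition (1,2): x1+x2 - v12 = 66 - 36 = 30
Step 2: Slack for coalition (1,3): x1+x3 - v13 = 48 - 38 = 10
Step 3: Slack for coalition (2,3): x2+x3 - v23 = 64 - 29 = 35
Step 4: Minimum slack = min(30, 10, 35) = 10, attained by (1,3); no pair can gain by deviating, so the allocation is in the core

10


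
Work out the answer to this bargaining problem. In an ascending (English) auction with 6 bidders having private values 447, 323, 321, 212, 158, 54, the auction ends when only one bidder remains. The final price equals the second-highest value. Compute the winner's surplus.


Step 1: Identify the highest value: 447
Step 2: Identify the second-highest value: 323
Step 3: The final price = second-highest value = 323
Step 4: Surplus = 447 - 323 = 124

124


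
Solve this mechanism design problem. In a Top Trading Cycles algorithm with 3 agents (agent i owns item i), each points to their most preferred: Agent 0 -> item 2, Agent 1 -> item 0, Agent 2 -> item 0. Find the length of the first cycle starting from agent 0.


Step 1: Trace the pointer graph from agent 0: 0 -> 2 -> 0
Step 2: A cycle is detected when we revisit agent 0
Step 3: The cycle is: 0 -> 2 -> 0
Step 4: Cycle length = 2

2


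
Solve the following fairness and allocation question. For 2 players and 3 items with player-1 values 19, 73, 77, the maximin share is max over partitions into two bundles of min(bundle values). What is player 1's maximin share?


Step 1: Item values = 19, 73, 77
Step 2: Enumerate all 2-bundle partitions and take the smaller bundle:
  Partition 1: {19} vs {73,77} -> bundles 19, 150; min = 19
  Partition 2: {73} vs {19,77} -> bundles 73, 96; min = 73
  Partition 3: {77} vs {19,73} -> bundles 77, 92; min = 77
Step 3: MMS = max(19, 73, 77) = 77

77


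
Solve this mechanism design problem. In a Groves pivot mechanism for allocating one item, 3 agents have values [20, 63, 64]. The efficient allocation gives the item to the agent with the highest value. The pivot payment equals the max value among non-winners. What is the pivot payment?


Step 1: The efficient winner is agent 2 with value 64
Step 2: Other agents' values: [20, 63]
Step 3: Pivot payment = max(others) = 63
Step 4: The winner pays 63

63


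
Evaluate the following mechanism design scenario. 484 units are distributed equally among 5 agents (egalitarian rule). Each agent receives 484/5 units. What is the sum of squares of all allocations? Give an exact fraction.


Step 1: Each agent's share = 484/5
Step 2: Square of each share = (484/5)^2 = 234256/25
Step 3: Sum of squares = 5 * 234256/25 = 234256/5

234256/5


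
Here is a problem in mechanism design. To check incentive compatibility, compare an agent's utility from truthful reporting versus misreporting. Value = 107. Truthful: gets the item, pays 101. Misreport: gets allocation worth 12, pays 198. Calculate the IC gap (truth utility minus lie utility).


Step 1: U(truth) = value - payment = 107 - 101 = 6
Step 2: U(lie) = allocation - payment = 12 - 198 = -186
Step 3: IC gap = 6 - (-186) = 192

192


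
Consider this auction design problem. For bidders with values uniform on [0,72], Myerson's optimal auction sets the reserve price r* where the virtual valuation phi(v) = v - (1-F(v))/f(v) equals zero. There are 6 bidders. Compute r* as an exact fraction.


Step 1: For U[0,72], F(v) = v/72 and f(v) = 1/72
Step 2: phi(v) = v - (1 - v/72)/(1/72) = v - (72 - v) = 2v - 72
Step 3: Set phi(r*) = 0: 2r* - 72 = 0
Step 4: r* = 72/2 = 36 (the number of bidders n = 6 does not enter)

36


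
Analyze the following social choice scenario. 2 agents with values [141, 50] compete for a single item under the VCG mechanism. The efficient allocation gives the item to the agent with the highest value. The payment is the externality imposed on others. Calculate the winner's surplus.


Step 1: The winner is the agent with the highest value: agent 0 with value 141
Step 2: Values of other agents: [50]
Step 3: VCG payment = max of others' values = 50
Step 4: Surplus = 141 - 50 = 91

91


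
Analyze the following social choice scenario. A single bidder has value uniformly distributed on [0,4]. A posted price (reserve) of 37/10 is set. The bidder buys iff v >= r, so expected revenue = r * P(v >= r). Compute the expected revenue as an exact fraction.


Step 1: Posted price r = 37/10, value support [0,4]
Step 2: P(v >= r) = (4 - 37/10)/4 = 3/40
Step 3: Expected revenue = r * P(v >= r) = 37/10 * 3/40
Step 4: Revenue = 111/400

111/400


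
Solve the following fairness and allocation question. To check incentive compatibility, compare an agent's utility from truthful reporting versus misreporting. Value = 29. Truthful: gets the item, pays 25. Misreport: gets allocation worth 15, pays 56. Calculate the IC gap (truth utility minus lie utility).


Step 1: U(truth) = value - payment = 29 - 25 = 4
Step 2: U(lie) = allocation - payment = 15 - 56 = -41
Step 3: IC gap = 4 - (-41) = 45

45


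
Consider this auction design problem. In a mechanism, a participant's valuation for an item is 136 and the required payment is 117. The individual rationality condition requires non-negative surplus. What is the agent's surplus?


Step 1: Surplus = value - payment = 136 - 117 = 19
Step 2: IR is satisfied (surplus >= 0)

19


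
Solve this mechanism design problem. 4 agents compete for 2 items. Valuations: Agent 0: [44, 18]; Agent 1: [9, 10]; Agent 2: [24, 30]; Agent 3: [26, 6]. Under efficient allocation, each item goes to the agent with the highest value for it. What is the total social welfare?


Step 1: For each item, find the maximum value among all agents.
Step 2: Item 0 -> Agent 0 (value 44)
Step 3: Item 1 -> Agent 2 (value 30)
Step 4: Total welfare = 44 + 30 = 74

74


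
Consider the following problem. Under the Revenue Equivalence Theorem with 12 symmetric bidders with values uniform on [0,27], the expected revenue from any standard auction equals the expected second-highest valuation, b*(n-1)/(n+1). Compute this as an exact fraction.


Step 1: By Revenue Equivalence, expected revenue = b*(n-1)/(n+1)
Step 2: Substituting n = 12, b = 27
Step 3: Revenue = 27*(12-1)/(12+1) = 27*11/13
Step 4: Revenue = 297/13

297/13


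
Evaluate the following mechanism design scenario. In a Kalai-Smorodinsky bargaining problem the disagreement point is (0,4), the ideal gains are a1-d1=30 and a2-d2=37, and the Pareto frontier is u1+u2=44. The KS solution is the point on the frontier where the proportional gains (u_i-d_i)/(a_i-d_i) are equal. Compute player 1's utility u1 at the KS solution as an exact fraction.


Step 1: At the KS point, (u1-d1)/r1 = (u2-d2)/r2 = t and u1+u2 = 44
Step 2: u1 = d1 + r1*t and u2 = d2 + r2*t, so (d1 + r1*t) + (d2 + r2*t) = 44
Step 3: t = (44 - 0 - 4)/(30 + 37) = 40/67
Step 4: u1 = d1 + r1*t = 0 + 30 * 40/67 = 1200/67
Step 5: (Check: u2 = d2 + r2*t = 1748/67; u1+u2 = 1200/67 + 1748/67 = 44, on the frontier.)

1200/67


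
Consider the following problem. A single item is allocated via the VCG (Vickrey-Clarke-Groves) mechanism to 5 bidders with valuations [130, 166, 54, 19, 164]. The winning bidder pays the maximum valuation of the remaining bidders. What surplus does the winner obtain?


Step 1: The winner is the agent with the highest value: agent 1 with value 166
Step 2: Values of other agents: [130, 54, 19, 164]
Step 3: VCG payment = max of others' values = 164
Step 4: Surplus = 166 - 164 = 2

2


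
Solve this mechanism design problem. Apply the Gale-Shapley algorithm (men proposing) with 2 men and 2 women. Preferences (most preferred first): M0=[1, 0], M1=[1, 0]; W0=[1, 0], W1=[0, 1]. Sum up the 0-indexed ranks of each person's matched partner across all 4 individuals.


Step 1: Run Gale-Shapley (men propose, women hold best offer):
  M0 proposes to W1; she accepts
  M1 proposes to W1; rejected
  M1 proposes to W0; she accepts
Step 2: Final matching: W0-M1, W1-M0
Step 3: 0-indexed ranks (man's rank of his match, then woman's): 1 + 0 + 0 + 0
Step 4: Total rank sum = 1

1


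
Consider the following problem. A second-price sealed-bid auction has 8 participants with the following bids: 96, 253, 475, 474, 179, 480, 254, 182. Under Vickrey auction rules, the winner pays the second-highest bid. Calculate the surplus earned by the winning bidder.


Step 1: Sort bids in descending order: 480, 475, 474, 254, 253, 182, 179, 96
Step 2: The winning bid is the highest: 480
Step 3: The payment equals the second-highest bid: 475
Step 4: Surplus = winner's bid - payment = 480 - 475 = 5

5


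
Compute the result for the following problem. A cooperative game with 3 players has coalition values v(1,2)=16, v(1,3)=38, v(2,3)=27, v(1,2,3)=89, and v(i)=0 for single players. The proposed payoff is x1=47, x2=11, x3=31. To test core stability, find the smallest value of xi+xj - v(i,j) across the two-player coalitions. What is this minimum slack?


Step 1: Slack for coalition (1,2): x1+x2 - v12 = 58 - 16 = 42
Step 2: Slack for coalition (1,3): x1+x3 - v13 = 78 - 38 = 40
Step 3: Slack for coalition (2,3): x2+x3 - v23 = 42 - 27 = 15
Step 4: Minimum slack = min(42, 40, 15) = 15, attained by (2,3); no pair can gain by deviating, so the allocation is in the core

15


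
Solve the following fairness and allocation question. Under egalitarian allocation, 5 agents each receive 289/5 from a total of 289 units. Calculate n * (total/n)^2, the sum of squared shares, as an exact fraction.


Step 1: Each agent's share = 289/5
Step 2: Square of each share = (289/5)^2 = 83521/25
Step 3: Sum of squares = 5 * 83521/25 = 83521/5

83521/5


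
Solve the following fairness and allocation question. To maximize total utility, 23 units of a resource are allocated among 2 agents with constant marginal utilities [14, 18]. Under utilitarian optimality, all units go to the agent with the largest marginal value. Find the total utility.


Step 1: The marginal utilities are [14, 18]
Step 2: The highest marginal utility is 18
Step 3: All 23 units go to that agent
Step 4: Total utility = 18 * 23 = 414

414


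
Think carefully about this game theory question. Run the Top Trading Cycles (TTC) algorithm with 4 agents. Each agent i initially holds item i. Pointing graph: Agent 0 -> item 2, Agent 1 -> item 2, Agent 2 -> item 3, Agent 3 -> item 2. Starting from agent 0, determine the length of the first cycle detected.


Step 1: Trace the pointer graph from agent 0: 0 -> 2 -> 3 -> 2
Step 2: A cycle is detected when we revisit agent 2
Step 3: The cycle is: 2 -> 3 -> 2
Step 4: Cycle length = 2

2


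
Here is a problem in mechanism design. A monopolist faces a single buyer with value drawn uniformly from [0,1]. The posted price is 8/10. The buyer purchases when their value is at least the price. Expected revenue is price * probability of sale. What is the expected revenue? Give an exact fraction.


Step 1: Posted price r = 4/5, value support [0,1]
Step 2: P(v >= r) = (1 - 4/5)/1 = 1/5
Step 3: Expected revenue = r * P(v >= r) = 4/5 * 1/5
Step 4: Revenue = 4/25

4/25


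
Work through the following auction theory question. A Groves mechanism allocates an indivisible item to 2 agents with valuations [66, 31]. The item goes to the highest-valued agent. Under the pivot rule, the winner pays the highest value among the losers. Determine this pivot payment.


Step 1: The efficient winner is agent 0 with value 66
Step 2: Other agents' values: [31]
Step 3: Pivot payment = max(others) = 31
Step 4: The winner pays 31

31


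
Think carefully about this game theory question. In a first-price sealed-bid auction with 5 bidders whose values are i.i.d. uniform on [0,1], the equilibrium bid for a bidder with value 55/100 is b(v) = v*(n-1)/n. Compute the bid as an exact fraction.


Step 1: The symmetric BNE bidding function is b(v) = v * (n-1) / n
Step 2: Substitute v = 11/20 and n = 5
Step 3: b = 11/20 * 4/5
Step 4: b = 11/25

11/25


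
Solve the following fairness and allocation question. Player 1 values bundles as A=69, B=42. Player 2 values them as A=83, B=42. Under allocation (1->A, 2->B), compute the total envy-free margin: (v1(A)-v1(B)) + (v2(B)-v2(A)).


Step 1: Player 1's margin = v1(A) - v1(B) = 69 - 42 = 27
Step 2: Player 2's margin = v2(B) - v2(A) = 42 - 83 = -41
Step 3: Total margin = 27 + -41 = -14

-14


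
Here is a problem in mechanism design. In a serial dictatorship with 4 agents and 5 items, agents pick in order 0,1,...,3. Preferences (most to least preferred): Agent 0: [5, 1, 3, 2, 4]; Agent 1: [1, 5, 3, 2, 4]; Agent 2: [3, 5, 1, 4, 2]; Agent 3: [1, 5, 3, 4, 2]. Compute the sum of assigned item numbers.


Step 1: Agent 0 picks item 5
Step 2: Agent 1 picks item 1
Step 3: Agent 2 picks item 3
Step 4: Agent 3 picks item 4
Step 5: Sum = 5 + 1 + 3 + 4 = 13

13


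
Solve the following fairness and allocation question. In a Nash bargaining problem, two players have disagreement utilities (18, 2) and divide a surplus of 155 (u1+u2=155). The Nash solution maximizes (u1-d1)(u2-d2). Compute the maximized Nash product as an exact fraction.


Step 1: The Nash solution splits surplus symmetrically above the disagreement point
Step 2: u1 = (total + d1 - d2)/2 = (155 + 18 - 2)/2 = 171/2
Step 3: u2 = (total - d1 + d2)/2 = (155 - 18 + 2)/2 = 139/2
Step 4: Nash product = (171/2 - 18) * (139/2 - 2)
Step 5: = 135/2 * 135/2 = 18225/4

18225/4


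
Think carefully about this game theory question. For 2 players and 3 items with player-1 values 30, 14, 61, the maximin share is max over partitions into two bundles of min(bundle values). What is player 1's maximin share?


Step 1: Item values = 30, 14, 61
Step 2: Enumerate all 2-bundle partitions and take the smaller bundle:
  Partition 1: {30} vs {14,61} -> bundles 30, 75; min = 30
  Partition 2: {14} vs {30,61} -> bundles 14, 91; min = 14
  Partition 3: {61} vs {30,14} -> bundles 61, 44; min = 44
Step 3: MMS = max(30, 14, 44) = 44

44


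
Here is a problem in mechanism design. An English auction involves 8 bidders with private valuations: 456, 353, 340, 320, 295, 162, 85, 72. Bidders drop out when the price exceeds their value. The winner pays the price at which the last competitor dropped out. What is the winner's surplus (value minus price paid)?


Step 1: Identify the highest value: 456
Step 2: Identify the second-highest value: 353
Step 3: The final price = second-highest value = 353
Step 4: Surplus = 456 - 353 = 103

103


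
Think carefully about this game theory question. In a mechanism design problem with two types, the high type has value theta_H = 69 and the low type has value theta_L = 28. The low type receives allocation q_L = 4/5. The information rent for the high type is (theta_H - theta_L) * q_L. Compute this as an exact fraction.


Step 1: theta_H - theta_L = 69 - 28 = 41
Step 2: Information rent = (theta_H - theta_L) * q_L
Step 3: = 41 * 4/5
Step 4: = 164/5

164/5


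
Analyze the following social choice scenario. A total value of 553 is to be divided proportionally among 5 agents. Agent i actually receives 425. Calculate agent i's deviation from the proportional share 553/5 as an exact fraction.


Step 1: Proportional share = 553/5
Step 2: Agent's actual allocation = 425
Step 3: Excess = 425 - 553/5 = 1572/5

1572/5


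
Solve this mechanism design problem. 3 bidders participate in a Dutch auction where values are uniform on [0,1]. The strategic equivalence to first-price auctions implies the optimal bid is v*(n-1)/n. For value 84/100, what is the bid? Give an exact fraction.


Step 1: Dutch auctions are strategically equivalent to first-price auctions
Step 2: The equilibrium bid is b(v) = v*(n-1)/n
Step 3: b = 21/25 * 2/3
Step 4: b = 14/25

14/25


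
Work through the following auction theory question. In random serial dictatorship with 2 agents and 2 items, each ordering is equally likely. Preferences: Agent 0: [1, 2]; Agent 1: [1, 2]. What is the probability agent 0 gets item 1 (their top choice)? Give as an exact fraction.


Step 1: Agent 0 wants item 1
Step 2: There are 2 possible orderings of agents
Step 3: In 1 orderings, agent 0 gets item 1
Step 4: Probability = 1/2

1/2


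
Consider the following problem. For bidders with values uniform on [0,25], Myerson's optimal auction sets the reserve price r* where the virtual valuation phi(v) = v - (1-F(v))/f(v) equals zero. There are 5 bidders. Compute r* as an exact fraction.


Step 1: For U[0,25], F(v) = v/25 and f(v) = 1/25
Step 2: phi(v) = v - (1 - v/25)/(1/25) = v - (25 - v) = 2v - 25
Step 3: Set phi(r*) = 0: 2r* - 25 = 0
Step 4: r* = 25/2 (the number of bidders n = 5 does not enter)

25/2


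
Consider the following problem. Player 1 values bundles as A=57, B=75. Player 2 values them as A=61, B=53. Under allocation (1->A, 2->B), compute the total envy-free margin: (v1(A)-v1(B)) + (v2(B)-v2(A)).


Step 1: Player 1's margin = v1(A) - v1(B) = 57 - 75 = -18
Step 2: Player 2's margin = v2(B) - v2(A) = 53 - 61 = -8
Step 3: Total margin = -18 + -8 = -26

-26


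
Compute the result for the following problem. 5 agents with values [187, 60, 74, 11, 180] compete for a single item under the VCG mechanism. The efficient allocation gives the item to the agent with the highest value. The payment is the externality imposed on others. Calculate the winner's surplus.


Step 1: The winner is the agent with the highest value: agent 0 with value 187
Step 2: Values of other agents: [60, 74, 11, 180]
Step 3: VCG payment = max of others' values = 180
Step 4: Surplus = 187 - 180 = 7

7


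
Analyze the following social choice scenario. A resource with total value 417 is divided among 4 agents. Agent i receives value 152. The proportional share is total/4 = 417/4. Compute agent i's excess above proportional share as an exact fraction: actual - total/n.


Step 1: Proportional share = 417/4
Step 2: Agent's actual allocation = 152
Step 3: Excess = 152 - 417/4 = 191/4

191/4


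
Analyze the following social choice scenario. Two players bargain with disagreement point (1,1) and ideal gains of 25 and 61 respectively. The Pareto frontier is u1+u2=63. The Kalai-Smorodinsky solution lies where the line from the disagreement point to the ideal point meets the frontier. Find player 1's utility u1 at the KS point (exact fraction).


Step 1: At the KS point, (u1-d1)/r1 = (u2-d2)/r2 = t and u1+u2 = 63
Step 2: u1 = d1 + r1*t and u2 = d2 + r2*t, so (d1 + r1*t) + (d2 + r2*t) = 63
Step 3: t = (63 - 1 - 1)/(25 + 61) = 61/86
Step 4: u1 = d1 + r1*t = 1 + 25 * 61/86 = 1611/86
Step 5: (Check: u2 = d2 + r2*t = 3807/86; u1+u2 = 1611/86 + 3807/86 = 63, on the frontier.)

1611/86


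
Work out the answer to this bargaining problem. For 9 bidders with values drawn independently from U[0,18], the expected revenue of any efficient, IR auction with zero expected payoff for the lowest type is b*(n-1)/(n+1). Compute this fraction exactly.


Step 1: By Revenue Equivalence, expected revenue = b*(n-1)/(n+1)
Step 2: Substituting n = 9, b = 18
Step 3: Revenue = 18*(9-1)/(9+1) = 18*8/10
Step 4: Revenue = 144/10 = 72/5

72/5


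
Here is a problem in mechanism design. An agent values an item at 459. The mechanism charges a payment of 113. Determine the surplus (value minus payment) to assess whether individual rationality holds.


Step 1: Surplus = value - payment = 459 - 113 = 346
Step 2: IR is satisfied (surplus >= 0)

346


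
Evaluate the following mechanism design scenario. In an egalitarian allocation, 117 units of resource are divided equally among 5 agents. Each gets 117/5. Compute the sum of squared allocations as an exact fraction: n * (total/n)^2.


Step 1: Each agent's share = 117/5
Step 2: Square of each share = (117/5)^2 = 13689/25
Step 3: Sum of squares = 5 * 13689/25 = 13689/5

13689/5


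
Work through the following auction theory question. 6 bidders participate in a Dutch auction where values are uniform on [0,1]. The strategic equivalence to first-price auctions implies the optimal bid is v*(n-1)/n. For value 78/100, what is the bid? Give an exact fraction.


Step 1: Dutch auctions are strategically equivalent to first-price auctions
Step 2: The equilibrium bid is b(v) = v*(n-1)/n
Step 3: b = 39/50 * 5/6
Step 4: b = 13/20

13/20


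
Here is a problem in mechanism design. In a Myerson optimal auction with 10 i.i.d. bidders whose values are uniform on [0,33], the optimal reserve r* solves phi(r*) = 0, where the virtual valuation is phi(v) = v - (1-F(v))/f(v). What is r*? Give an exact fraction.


Step 1: For U[0,33], F(v) = v/33 and f(v) = 1/33
Step 2: phi(v) = v - (1 - v/33)/(1/33) = v - (33 - v) = 2v - 33
Step 3: Set phi(r*) = 0: 2r* - 33 = 0
Step 4: r* = 33/2 (the number of bidders n = 10 does not enter)

33/2


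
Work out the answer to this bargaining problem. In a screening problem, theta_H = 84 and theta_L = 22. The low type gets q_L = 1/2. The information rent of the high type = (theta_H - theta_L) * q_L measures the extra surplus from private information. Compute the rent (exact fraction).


Step 1: theta_H - theta_L = 84 - 22 = 62
Step 2: Information rent = (theta_H - theta_L) * q_L
Step 3: = 62 * 1/2
Step 4: = 31

31


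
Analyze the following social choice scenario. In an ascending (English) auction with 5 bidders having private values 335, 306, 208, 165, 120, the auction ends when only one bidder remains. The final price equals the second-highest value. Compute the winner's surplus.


Step 1: Identify the highest value: 335
Step 2: Identify the second-highest value: 306
Step 3: The final price = second-highest value = 306
Step 4: Surplus = 335 - 306 = 29

29


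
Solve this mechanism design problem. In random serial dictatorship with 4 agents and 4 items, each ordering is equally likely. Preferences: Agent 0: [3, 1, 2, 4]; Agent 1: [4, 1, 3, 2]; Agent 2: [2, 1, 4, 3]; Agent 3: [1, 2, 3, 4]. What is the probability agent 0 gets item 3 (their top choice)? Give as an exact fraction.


Step 1: Agent 0 wants item 3
Step 2: There are 24 possible orderings of agents
Step 3: In 24 orderings, agent 0 gets item 3
Step 4: Probability = 24/24 = 1

1


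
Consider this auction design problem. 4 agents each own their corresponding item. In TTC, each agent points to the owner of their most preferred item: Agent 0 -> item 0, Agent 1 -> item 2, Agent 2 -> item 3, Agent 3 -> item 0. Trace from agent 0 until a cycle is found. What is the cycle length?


Step 1: Trace the pointer graph from agent 0: 0 -> 0
Step 2: A cycle is detected when we revisit agent 0
Step 3: The cycle is: 0 -> 0
Step 4: Cycle length = 1

1


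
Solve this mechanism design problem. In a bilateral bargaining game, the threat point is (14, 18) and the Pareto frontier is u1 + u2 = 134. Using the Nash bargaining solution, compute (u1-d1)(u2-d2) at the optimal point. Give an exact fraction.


Step 1: The Nash solution splits surplus symmetrically above the disagreement point
Step 2: u1 = (total + d1 - d2)/2 = (134 + 14 - 18)/2 = 65
Step 3: u2 = (total - d1 + d2)/2 = (134 - 14 + 18)/2 = 69
Step 4: Nash product = (65 - 14) * (69 - 18)
Step 5: = 51 * 51 = 2601

2601


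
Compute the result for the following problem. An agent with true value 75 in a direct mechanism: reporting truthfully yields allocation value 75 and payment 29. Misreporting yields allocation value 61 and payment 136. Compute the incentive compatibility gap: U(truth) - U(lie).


Step 1: U(truth) = value - payment = 75 - 29 = 46
Step 2: U(lie) = allocation - payment = 61 - 136 = -75
Step 3: IC gap = 46 - (-75) = 121

121


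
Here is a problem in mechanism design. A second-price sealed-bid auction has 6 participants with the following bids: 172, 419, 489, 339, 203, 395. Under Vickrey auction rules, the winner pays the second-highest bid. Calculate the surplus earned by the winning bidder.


Step 1: Sort bids in descending order: 489, 419, 395, 339, 203, 172
Step 2: The winning bid is the highest: 489
Step 3: The payment equals the second-highest bid: 419
Step 4: Surplus = winner's bid - payment = 489 - 419 = 70

70


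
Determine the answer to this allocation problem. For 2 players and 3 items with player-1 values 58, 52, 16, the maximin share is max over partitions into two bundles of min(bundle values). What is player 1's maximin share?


Step 1: Item values = 58, 52, 16
Step 2: Enumerate all 2-bundle partitions and take the smaller bundle:
  Partition 1: {58} vs {52,16} -> bundles 58, 68; min = 58
  Partition 2: {52} vs {58,16} -> bundles 52, 74; min = 52
  Partition 3: {16} vs {58,52} -> bundles 16, 110; min = 16
Step 3: MMS = max(58, 52, 16) = 58

58


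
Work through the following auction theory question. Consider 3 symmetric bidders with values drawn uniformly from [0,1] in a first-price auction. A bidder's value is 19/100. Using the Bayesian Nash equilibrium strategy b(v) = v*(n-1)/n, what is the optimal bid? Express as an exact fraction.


Step 1: The symmetric BNE bidding function is b(v) = v * (n-1) / n
Step 2: Substitute v = 19/100 and n = 3
Step 3: b = 19/100 * 2/3
Step 4: b = 19/150

19/150


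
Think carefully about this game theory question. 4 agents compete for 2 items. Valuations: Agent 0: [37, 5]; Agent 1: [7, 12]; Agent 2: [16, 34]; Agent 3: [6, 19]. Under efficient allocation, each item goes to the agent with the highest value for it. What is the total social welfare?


Step 1: For each item, find the maximum value among all agents.
Step 2: Item 0 -> Agent 0 (value 37)
Step 3: Item 1 -> Agent 2 (value 34)
Step 4: Total welfare = 37 + 34 = 71

71


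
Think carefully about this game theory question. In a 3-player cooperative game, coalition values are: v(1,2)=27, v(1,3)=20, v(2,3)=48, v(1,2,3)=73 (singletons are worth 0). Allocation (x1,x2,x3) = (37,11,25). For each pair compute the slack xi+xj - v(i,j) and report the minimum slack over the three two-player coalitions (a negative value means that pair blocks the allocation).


Step 1: Slack for coalition (1,2): x1+x2 - v12 = 48 - 27 = 21
Step 2: Slack for coalition (1,3): x1+x3 - v13 = 62 - 20 = 42
Step 3: Slack for coalition (2,3): x2+x3 - v23 = 36 - 48 = -12
Step 4: Minimum slack = min(21, 42, -12) = -12, attained by (2,3); coalition (2,3) can block (slack < 0), so the allocation is not in the core

-12


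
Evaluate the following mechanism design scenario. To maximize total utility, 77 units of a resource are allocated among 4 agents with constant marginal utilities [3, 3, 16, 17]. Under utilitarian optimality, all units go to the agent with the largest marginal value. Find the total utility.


Step 1: The marginal utilities are [3, 3, 16, 17]
Step 2: The highest marginal utility is 17
Step 3: All 77 units go to that agent
Step 4: Total utility = 17 * 77 = 1309

1309


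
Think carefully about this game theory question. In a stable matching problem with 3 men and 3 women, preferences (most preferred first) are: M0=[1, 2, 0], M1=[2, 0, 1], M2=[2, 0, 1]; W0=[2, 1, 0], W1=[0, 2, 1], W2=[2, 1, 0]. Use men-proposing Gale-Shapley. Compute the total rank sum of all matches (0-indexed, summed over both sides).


Step 1: Run Gale-Shapley (men propose, women hold best offer):
  M0 proposes to W1; she accepts
  M1 proposes to W2; she accepts
  M2 proposes to W2; she switches from M1
  M1 proposes to W0; she accepts
Step 2: Final matching: W0-M1, W1-M0, W2-M2
Step 3: 0-indexed ranks (man's rank of his match, then woman's): 1 + 1 + 0 + 0 + 0 + 0
Step 4: Total rank sum = 2

2


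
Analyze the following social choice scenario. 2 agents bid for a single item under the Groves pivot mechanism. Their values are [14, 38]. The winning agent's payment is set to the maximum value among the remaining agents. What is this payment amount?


Step 1: The efficient winner is agent 1 with value 38
Step 2: Other agents' values: [14]
Step 3: Pivot payment = max(others) = 14
Step 4: The winner pays 14

14


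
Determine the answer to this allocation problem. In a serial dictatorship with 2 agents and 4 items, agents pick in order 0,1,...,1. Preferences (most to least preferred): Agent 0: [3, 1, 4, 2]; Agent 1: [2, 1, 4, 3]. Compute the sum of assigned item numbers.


Step 1: Agent 0 picks item 3
Step 2: Agent 1 picks item 2
Step 3: Sum = 3 + 2 = 5

5


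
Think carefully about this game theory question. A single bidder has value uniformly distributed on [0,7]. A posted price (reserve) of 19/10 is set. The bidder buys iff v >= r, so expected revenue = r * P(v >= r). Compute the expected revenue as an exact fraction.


Step 1: Posted price r = 19/10, value support [0,7]
Step 2: P(v >= r) = (7 - 19/10)/7 = 51/70
Step 3: Expected revenue = r * P(v >= r) = 19/10 * 51/70
Step 4: Revenue = 969/700

969/700
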